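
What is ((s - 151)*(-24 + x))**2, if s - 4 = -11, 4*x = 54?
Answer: 2752281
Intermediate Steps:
x = 27/2 (x = (1/4)*54 = 27/2 ≈ 13.500)
s = -7 (s = 4 - 11 = -7)
((s - 151)*(-24 + x))**2 = ((-7 - 151)*(-24 + 27/2))**2 = (-158*(-21/2))**2 = 1659**2 = 2752281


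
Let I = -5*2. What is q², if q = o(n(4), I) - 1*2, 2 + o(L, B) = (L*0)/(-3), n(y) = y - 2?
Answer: 16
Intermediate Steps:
n(y) = -2 + y
I = -10
o(L, B) = -2 (o(L, B) = -2 + (L*0)/(-3) = -2 + 0*(-⅓) = -2 + 0 = -2)
q = -4 (q = -2 - 1*2 = -2 - 2 = -4)
q² = (-4)² = 16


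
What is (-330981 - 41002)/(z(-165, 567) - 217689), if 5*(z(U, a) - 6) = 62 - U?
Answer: 1859915/1088188 ≈ 1.7092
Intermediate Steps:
z(U, a) = 92/5 - U/5 (z(U, a) = 6 + (62 - U)/5 = 6 + (62/5 - U/5) = 92/5 - U/5)
(-330981 - 41002)/(z(-165, 567) - 217689) = (-330981 - 41002)/((92/5 - ⅕*(-165)) - 217689) = -371983/((92/5 + 33) - 217689) = -371983/(257/5 - 217689) = -371983/(-1088188/5) = -371983*(-5/1088188) = 1859915/1088188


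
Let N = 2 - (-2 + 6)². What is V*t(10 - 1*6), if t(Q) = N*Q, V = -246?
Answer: 13776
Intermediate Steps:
N = -14 (N = 2 - 1*4² = 2 - 1*16 = 2 - 16 = -14)
t(Q) = -14*Q
V*t(10 - 1*6) = -(-3444)*(10 - 1*6) = -(-3444)*(10 - 6) = -(-3444)*4 = -246*(-56) = 13776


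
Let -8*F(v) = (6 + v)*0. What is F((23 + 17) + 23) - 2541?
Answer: -2541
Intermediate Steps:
F(v) = 0 (F(v) = -(6 + v)*0/8 = -⅛*0 = 0)
F((23 + 17) + 23) - 2541 = 0 - 2541 = -2541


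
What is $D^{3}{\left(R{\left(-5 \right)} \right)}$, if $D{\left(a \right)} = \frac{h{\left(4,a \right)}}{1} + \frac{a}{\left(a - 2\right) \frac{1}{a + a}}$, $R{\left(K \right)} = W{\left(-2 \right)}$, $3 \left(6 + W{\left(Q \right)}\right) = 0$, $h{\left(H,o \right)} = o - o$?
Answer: $-729$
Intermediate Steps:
$h{\left(H,o \right)} = 0$
$W{\left(Q \right)} = -6$ ($W{\left(Q \right)} = -6 + \frac{1}{3} \cdot 0 = -6 + 0 = -6$)
$R{\left(K \right)} = -6$
$D{\left(a \right)} = \frac{2 a^{2}}{-2 + a}$ ($D{\left(a \right)} = \frac{0}{1} + \frac{a}{\left(a - 2\right) \frac{1}{a + a}} = 0 \cdot 1 + \frac{a}{\left(-2 + a\right) \frac{1}{2 a}} = 0 + \frac{a}{\left(-2 + a\right) \frac{1}{2 a}} = 0 + \frac{a}{\frac{1}{2} \frac{1}{a} \left(-2 + a\right)} = 0 + a \frac{2 a}{-2 + a} = 0 + \frac{2 a^{2}}{-2 + a} = \frac{2 a^{2}}{-2 + a}$)
$D^{3}{\left(R{\left(-5 \right)} \right)} = \left(\frac{2 \left(-6\right)^{2}}{-2 - 6}\right)^{3} = \left(2 \cdot 36 \frac{1}{-8}\right)^{3} = \left(2 \cdot 36 \left(- \frac{1}{8}\right)\right)^{3} = \left(-9\right)^{3} = -729$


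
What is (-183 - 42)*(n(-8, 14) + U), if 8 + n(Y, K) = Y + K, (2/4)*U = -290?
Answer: 130950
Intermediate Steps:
U = -580 (U = 2*(-290) = -580)
n(Y, K) = -8 + K + Y (n(Y, K) = -8 + (Y + K) = -8 + (K + Y) = -8 + K + Y)
(-183 - 42)*(n(-8, 14) + U) = (-183 - 42)*((-8 + 14 - 8) - 580) = -225*(-2 - 580) = -225*(-582) = 130950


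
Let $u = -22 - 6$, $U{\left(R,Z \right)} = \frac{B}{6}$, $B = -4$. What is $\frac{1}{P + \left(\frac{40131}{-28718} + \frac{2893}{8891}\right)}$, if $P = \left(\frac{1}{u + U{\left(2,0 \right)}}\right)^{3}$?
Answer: $- \frac{81202641972664}{87055199183779} \approx -0.93277$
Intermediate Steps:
$U{\left(R,Z \right)} = - \frac{2}{3}$ ($U{\left(R,Z \right)} = - \frac{4}{6} = \left(-4\right) \frac{1}{6} = - \frac{2}{3}$)
$u = -28$ ($u = -22 - 6 = -28$)
$P = - \frac{27}{636056}$ ($P = \left(\frac{1}{-28 - \frac{2}{3}}\right)^{3} = \left(\frac{1}{- \frac{86}{3}}\right)^{3} = \left(- \frac{3}{86}\right)^{3} = - \frac{27}{636056} \approx -4.2449 \cdot 10^{-5}$)
$\frac{1}{P + \left(\frac{40131}{-28718} + \frac{2893}{8891}\right)} = \frac{1}{- \frac{27}{636056} + \left(\frac{40131}{-28718} + \frac{2893}{8891}\right)} = \frac{1}{- \frac{27}{636056} + \left(40131 \left(- \frac{1}{28718}\right) + 2893 \cdot \frac{1}{8891}\right)} = \frac{1}{- \frac{27}{636056} + \left(- \frac{40131}{28718} + \frac{2893}{8891}\right)} = \frac{1}{- \frac{27}{636056} - \frac{273723547}{255331738}} = \frac{1}{- \frac{87055199183779}{81202641972664}} = - \frac{81202641972664}{87055199183779}$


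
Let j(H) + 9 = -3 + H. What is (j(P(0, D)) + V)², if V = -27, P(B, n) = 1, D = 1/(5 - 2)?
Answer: 1444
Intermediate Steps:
D = ⅓ (D = 1/3 = ⅓ ≈ 0.33333)
j(H) = -12 + H (j(H) = -9 + (-3 + H) = -12 + H)
(j(P(0, D)) + V)² = ((-12 + 1) - 27)² = (-11 - 27)² = (-38)² = 1444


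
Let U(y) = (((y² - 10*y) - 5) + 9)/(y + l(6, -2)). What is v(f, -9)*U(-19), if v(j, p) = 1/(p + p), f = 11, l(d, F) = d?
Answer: 185/78 ≈ 2.3718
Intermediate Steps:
v(j, p) = 1/(2*p)
U(y) = (4 + y² - 10*y)/(6 + y) (U(y) = (((y² - 10*y) - 5) + 9)/(y + 6) = ((-5 + y² - 10*y) + 9)/(6 + y) = (4 + y² - 10*y)/(6 + y))
v(f, -9)*U(-19) = ((½)/(-9))*((4 + (-19)² - 10*(-19))/(6 - 19)) = ((½)*(-⅑))*((4 + 361 + 190)/(-13)) = -(-1)*555/234 = -1/18*(-555/13) = 185/78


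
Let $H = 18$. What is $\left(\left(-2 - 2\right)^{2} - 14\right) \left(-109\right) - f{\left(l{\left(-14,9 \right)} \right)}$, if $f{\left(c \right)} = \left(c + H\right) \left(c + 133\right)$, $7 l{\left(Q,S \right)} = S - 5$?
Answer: $- \frac{132232}{49} \approx -2698.6$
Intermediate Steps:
$l{\left(Q,S \right)} = - \frac{5}{7} + \frac{S}{7}$ ($l{\left(Q,S \right)} = \frac{S - 5}{7} = \frac{-5 + S}{7} = - \frac{5}{7} + \frac{S}{7}$)
$f{\left(c \right)} = \left(18 + c\right) \left(133 + c\right)$ ($f{\left(c \right)} = \left(c + 18\right) \left(c + 133\right) = \left(18 + c\right) \left(133 + c\right)$)
$\left(\left(-2 - 2\right)^{2} - 14\right) \left(-109\right) - f{\left(l{\left(-14,9 \right)} \right)} = \left(\left(-2 - 2\right)^{2} - 14\right) \left(-109\right) - \left(2394 + \left(- \frac{5}{7} + \frac{1}{7} \cdot 9\right)^{2} + 151 \left(- \frac{5}{7} + \frac{1}{7} \cdot 9\right)\right) = \left(\left(-4\right)^{2} - 14\right) \left(-109\right) - \left(2394 + \left(- \frac{5}{7} + \frac{9}{7}\right)^{2} + 151 \left(- \frac{5}{7} + \frac{9}{7}\right)\right) = \left(16 - 14\right) \left(-109\right) - \left(2394 + \left(\frac{4}{7}\right)^{2} + 151 \cdot \frac{4}{7}\right) = 2 \left(-109\right) - \left(2394 + \frac{16}{49} + \frac{604}{7}\right) = -218 - \frac{121550}{49} = - \frac{132232}{49}$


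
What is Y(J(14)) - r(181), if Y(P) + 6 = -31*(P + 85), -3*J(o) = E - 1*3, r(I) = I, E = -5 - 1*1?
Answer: -2915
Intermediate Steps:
E = -6 (E = -5 - 1 = -6)
J(o) = 3 (J(o) = -(-6 - 1*3)/3 = -(-6 - 3)/3 = -⅓*(-9) = 3)
Y(P) = -2641 - 31*P (Y(P) = -6 - 31*(P + 85) = -6 - 31*(85 + P) = -6 + (-2635 - 31*P) = -2641 - 31*P)
Y(J(14)) - r(181) = (-2641 - 31*3) - 1*181 = (-2641 - 93) - 181 = -2734 - 181 = -2915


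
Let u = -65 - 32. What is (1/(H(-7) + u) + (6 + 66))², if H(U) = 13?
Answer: 36566209/7056 ≈ 5182.3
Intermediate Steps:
u = -97
(1/(H(-7) + u) + (6 + 66))² = (1/(13 - 97) + (6 + 66))² = (1/(-84) + 72)² = (-1/84 + 72)² = (6047/84)² = 36566209/7056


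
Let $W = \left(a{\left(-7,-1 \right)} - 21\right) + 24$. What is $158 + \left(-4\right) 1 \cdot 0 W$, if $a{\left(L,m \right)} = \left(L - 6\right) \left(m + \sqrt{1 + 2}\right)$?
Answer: $158$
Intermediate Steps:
$a{\left(L,m \right)} = \left(-6 + L\right) \left(m + \sqrt{3}\right)$
$W = 16 - 13 \sqrt{3}$ ($W = \left(\left(\left(-6\right) \left(-1\right) - 6 \sqrt{3} - -7 - 7 \sqrt{3}\right) - 21\right) + 24 = \left(\left(6 - 6 \sqrt{3} + 7 - 7 \sqrt{3}\right) - 21\right) + 24 = \left(\left(13 - 13 \sqrt{3}\right) - 21\right) + 24 = \left(-8 - 13 \sqrt{3}\right) + 24 = 16 - 13 \sqrt{3} \approx -6.5167$)
$158 + \left(-4\right) 1 \cdot 0 W = 158 + \left(-4\right) 1 \cdot 0 \left(16 - 13 \sqrt{3}\right) = 158 + \left(-4\right) 0 \left(16 - 13 \sqrt{3}\right) = 158 + 0 \left(16 - 13 \sqrt{3}\right) = 158 + 0 = 158$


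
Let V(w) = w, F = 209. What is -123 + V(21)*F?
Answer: 4266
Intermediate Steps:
-123 + V(21)*F = -123 + 21*209 = -123 + 4389 = 4266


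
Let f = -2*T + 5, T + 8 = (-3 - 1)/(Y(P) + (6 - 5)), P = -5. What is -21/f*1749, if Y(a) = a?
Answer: -36729/19 ≈ -1933.1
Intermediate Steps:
T = -7 (T = -8 + (-3 - 1)/(-5 + (6 - 5)) = -8 - 4/(-5 + 1) = -8 - 4/(-4) = -8 - 4*(-¼) = -8 + 1 = -7)
f = 19 (f = -2*(-7) + 5 = 14 + 5 = 19)
-21/f*1749 = -21/19*1749 = -36729/19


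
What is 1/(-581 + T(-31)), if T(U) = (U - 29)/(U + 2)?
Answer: -29/16789 ≈ -0.0017273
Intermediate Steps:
T(U) = (-29 + U)/(2 + U)
1/(-581 + T(-31)) = 1/(-581 + (-29 - 31)/(2 - 31)) = 1/(-581 - 60/(-29)) = 1/(-581 - 1/29*(-60)) = 1/(-581 + 60/29) = 1/(-16789/29) = -29/16789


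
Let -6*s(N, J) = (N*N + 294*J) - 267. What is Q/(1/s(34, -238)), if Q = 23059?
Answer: 1592984897/6 ≈ 2.6550e+8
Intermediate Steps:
s(N, J) = 89/2 - 49*J - N**2/6 (s(N, J) = -((N*N + 294*J) - 267)/6 = -((N**2 + 294*J) - 267)/6 = -(-267 + N**2 + 294*J)/6 = 89/2 - 49*J - N**2/6)
Q/(1/s(34, -238)) = 23059/(1/(89/2 - 49*(-238) - 1/6*34**2)) = 23059/(1/(89/2 + 11662 - 1/6*1156)) = 23059/(1/(89/2 + 11662 - 578/3)) = 23059/(1/(69083/6)) = 23059/(6/69083) = 23059*(69083/6) = 1592984897/6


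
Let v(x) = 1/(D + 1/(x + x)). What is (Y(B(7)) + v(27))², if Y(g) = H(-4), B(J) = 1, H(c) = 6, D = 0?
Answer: 3600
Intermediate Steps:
v(x) = 2*x (v(x) = 1/(0 + 1/(x + x)) = 1/(0 + 1/(2*x)) = 1/(1/(2*x)) = 2*x)
Y(g) = 6
(Y(B(7)) + v(27))² = (6 + 2*27)² = (6 + 54)² = 60² = 3600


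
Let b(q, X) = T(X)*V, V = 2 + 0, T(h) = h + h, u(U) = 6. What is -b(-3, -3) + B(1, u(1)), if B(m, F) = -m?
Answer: 11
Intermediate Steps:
T(h) = 2*h
V = 2
b(q, X) = 4*X (b(q, X) = (2*X)*2 = 4*X)
-b(-3, -3) + B(1, u(1)) = -4*(-3) - 1*1 = -1*(-12) - 1 = 12 - 1 = 11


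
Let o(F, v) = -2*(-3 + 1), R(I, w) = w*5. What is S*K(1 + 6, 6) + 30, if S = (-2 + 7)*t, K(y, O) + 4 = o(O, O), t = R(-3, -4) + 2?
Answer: 30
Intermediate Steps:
R(I, w) = 5*w
o(F, v) = 4 (o(F, v) = -2*(-2) = 4)
t = -18 (t = 5*(-4) + 2 = -20 + 2 = -18)
K(y, O) = 0 (K(y, O) = -4 + 4 = 0)
S = -90 (S = (-2 + 7)*(-18) = 5*(-18) = -90)
S*K(1 + 6, 6) + 30 = -90*0 + 30 = 0 + 30 = 30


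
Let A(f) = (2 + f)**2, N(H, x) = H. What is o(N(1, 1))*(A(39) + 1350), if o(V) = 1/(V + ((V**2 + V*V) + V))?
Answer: 3031/4 ≈ 757.75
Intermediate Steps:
o(V) = 1/(2*V + 2*V**2) (o(V) = 1/(V + ((V**2 + V**2) + V)) = 1/(V + (2*V**2 + V)) = 1/(V + (V + 2*V**2)) = 1/(2*V + 2*V**2))
o(N(1, 1))*(A(39) + 1350) = ((1/2)/(1*(1 + 1)))*((2 + 39)**2 + 1350) = ((1/2)*1/2)*(41**2 + 1350) = ((1/2)*1*(1/2))*(1681 + 1350) = (1/4)*3031 = 3031/4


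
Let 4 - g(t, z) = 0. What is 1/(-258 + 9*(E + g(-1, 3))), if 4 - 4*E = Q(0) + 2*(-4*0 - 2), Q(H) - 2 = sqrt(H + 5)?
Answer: -1112/231717 + 4*sqrt(5)/77239 ≈ -0.0046832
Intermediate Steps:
g(t, z) = 4 (g(t, z) = 4 - 1*0 = 4 + 0 = 4)
Q(H) = 2 + sqrt(5 + H) (Q(H) = 2 + sqrt(H + 5) = 2 + sqrt(5 + H))
E = 3/2 - sqrt(5)/4 (E = 1 - ((2 + sqrt(5 + 0)) + 2*(-4*0 - 2))/4 = 1 - ((2 + sqrt(5)) + 2*(0 - 2))/4 = 1 - ((2 + sqrt(5)) + 2*(-2))/4 = 1 - ((2 + sqrt(5)) - 4)/4 = 1 - (-2 + sqrt(5))/4 = 1 + (1/2 - sqrt(5)/4) = 3/2 - sqrt(5)/4 ≈ 0.94098)
1/(-258 + 9*(E + g(-1, 3))) = 1/(-258 + 9*((3/2 - sqrt(5)/4) + 4)) = 1/(-258 + 9*(11/2 - sqrt(5)/4)) = 1/(-258 + (99/2 - 9*sqrt(5)/4)) = 1/(-417/2 - 9*sqrt(5)/4)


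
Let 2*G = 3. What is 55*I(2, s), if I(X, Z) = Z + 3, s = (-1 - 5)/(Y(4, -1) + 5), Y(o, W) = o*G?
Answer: 135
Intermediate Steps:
G = 3/2 (G = (1/2)*3 = 3/2 ≈ 1.5000)
Y(o, W) = 3*o/2 (Y(o, W) = o*(3/2) = 3*o/2)
s = -6/11 (s = (-1 - 5)/((3/2)*4 + 5) = -6/(6 + 5) = -6/11 ≈ -0.54545)
I(X, Z) = 3 + Z
55*I(2, s) = 55*(3 - 6/11) = 55*(27/11) = 135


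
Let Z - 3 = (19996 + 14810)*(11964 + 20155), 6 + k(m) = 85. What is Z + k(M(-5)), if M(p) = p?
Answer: 1117933996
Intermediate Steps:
k(m) = 79 (k(m) = -6 + 85 = 79)
Z = 1117933917 (Z = 3 + (19996 + 14810)*(11964 + 20155) = 3 + 34806*32119 = 3 + 1117933914 = 1117933917)
Z + k(M(-5)) = 1117933917 + 79 = 1117933996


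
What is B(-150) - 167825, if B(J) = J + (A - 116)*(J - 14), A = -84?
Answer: -135175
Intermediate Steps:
B(J) = 2800 - 199*J (B(J) = J + (-84 - 116)*(J - 14) = J - 200*(-14 + J) = J + (2800 - 200*J) = 2800 - 199*J)
B(-150) - 167825 = (2800 - 199*(-150)) - 167825 = (2800 + 29850) - 167825 = 32650 - 167825 = -135175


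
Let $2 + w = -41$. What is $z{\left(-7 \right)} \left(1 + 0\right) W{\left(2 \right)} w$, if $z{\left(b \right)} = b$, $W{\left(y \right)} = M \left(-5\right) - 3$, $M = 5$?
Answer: $-8428$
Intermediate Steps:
$w = -43$ ($w = -2 - 41 = -43$)
$W{\left(y \right)} = -28$ ($W{\left(y \right)} = 5 \left(-5\right) - 3 = -25 - 3 = -28$)
$z{\left(-7 \right)} \left(1 + 0\right) W{\left(2 \right)} w = - 7 \left(1 + 0\right) \left(-28\right) \left(-43\right) = - 7 \cdot 1 \left(-28\right) \left(-43\right) = \left(-7\right) \left(-28\right) \left(-43\right) = 196 \left(-43\right) = -8428$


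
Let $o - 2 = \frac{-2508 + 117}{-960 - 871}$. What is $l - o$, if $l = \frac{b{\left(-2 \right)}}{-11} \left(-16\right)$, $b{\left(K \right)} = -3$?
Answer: $- \frac{154471}{20141} \approx -7.6695$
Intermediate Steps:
$o = \frac{6053}{1831}$ ($o = 2 + \frac{-2508 + 117}{-960 - 871} = 2 - \frac{2391}{-1831} = 2 - - \frac{2391}{1831} = 2 + \frac{2391}{1831} = \frac{6053}{1831} \approx 3.3058$)
$l = - \frac{48}{11}$ ($l = \frac{1}{-11} \left(-3\right) \left(-16\right) = \left(- \frac{1}{11}\right) \left(-3\right) \left(-16\right) = \frac{3}{11} \left(-16\right) = - \frac{48}{11} \approx -4.3636$)
$l - o = - \frac{48}{11} - \frac{6053}{1831} = - \frac{154471}{20141}$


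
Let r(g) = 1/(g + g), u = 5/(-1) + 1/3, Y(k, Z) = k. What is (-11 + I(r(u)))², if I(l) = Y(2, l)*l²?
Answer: 18515809/153664 ≈ 120.50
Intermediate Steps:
u = -14/3 (u = 5*(-1) + 1*(⅓) = -5 + ⅓ = -14/3 ≈ -4.6667)
r(g) = 1/(2*g)
I(l) = 2*l²
(-11 + I(r(u)))² = (-11 + 2*(1/(2*(-14/3)))²)² = (-11 + 2*((½)*(-3/14))²)² = (-11 + 2*(-3/28)²)² = (-11 + 2*(9/784))² = (-11 + 9/392)² = (-4303/392)² = 18515809/153664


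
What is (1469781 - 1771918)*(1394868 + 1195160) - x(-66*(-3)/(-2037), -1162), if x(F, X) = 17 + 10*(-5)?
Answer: -782543289803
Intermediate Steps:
x(F, X) = -33 (x(F, X) = 17 - 50 = -33)
(1469781 - 1771918)*(1394868 + 1195160) - x(-66*(-3)/(-2037), -1162) = (1469781 - 1771918)*(1394868 + 1195160) - 1*(-33) = -302137*2590028 + 33 = -782543289836 + 33 = -782543289803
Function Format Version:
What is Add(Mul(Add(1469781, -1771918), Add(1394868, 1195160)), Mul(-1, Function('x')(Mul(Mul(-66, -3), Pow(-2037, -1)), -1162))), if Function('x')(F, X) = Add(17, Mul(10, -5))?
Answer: -782543289803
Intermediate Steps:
Function('x')(F, X) = -33 (Function('x')(F, X) = Add(17, -50) = -33)
Add(Mul(Add(1469781, -1771918), Add(1394868, 1195160)), Mul(-1, Function('x')(Mul(Mul(-66, -3), Pow(-2037, -1)), -1162))) = Add(Mul(Add(1469781, -1771918), Add(1394868, 1195160)), Mul(-1, -33)) = Add(Mul(-302137, 2590028), 33) = Add(-782543289836, 33) = -782543289803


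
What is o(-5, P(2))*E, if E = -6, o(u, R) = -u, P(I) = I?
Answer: -30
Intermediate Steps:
o(-5, P(2))*E = -1*(-5)*(-6) = 5*(-6) = -30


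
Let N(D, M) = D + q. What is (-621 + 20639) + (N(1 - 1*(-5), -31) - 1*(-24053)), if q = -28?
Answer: 44049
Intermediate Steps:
N(D, M) = -28 + D (N(D, M) = D - 28 = -28 + D)
(-621 + 20639) + (N(1 - 1*(-5), -31) - 1*(-24053)) = (-621 + 20639) + ((-28 + (1 - 1*(-5))) - 1*(-24053)) = 20018 + ((-28 + (1 + 5)) + 24053) = 20018 + ((-28 + 6) + 24053) = 20018 + (-22 + 24053) = 20018 + 24031 = 44049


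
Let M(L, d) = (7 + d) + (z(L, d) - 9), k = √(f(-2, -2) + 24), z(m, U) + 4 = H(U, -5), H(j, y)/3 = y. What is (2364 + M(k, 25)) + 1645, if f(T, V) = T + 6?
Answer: 4013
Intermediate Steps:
H(j, y) = 3*y
z(m, U) = -19 (z(m, U) = -4 + 3*(-5) = -4 - 15 = -19)
f(T, V) = 6 + T
k = 2*√7 (k = √((6 - 2) + 24) = √(4 + 24) = √28 = 2*√7 ≈ 5.2915)
M(L, d) = -21 + d (M(L, d) = (7 + d) + (-19 - 9) = (7 + d) - 28 = -21 + d)
(2364 + M(k, 25)) + 1645 = (2364 + (-21 + 25)) + 1645 = (2364 + 4) + 1645 = 2368 + 1645 = 4013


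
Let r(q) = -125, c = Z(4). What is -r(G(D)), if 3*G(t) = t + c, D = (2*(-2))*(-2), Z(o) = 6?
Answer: 125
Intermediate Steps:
D = 8 (D = -4*(-2) = 8)
c = 6
G(t) = 2 + t/3 (G(t) = (t + 6)/3 = (6 + t)/3 = 2 + t/3)
-r(G(D)) = -1*(-125) = 125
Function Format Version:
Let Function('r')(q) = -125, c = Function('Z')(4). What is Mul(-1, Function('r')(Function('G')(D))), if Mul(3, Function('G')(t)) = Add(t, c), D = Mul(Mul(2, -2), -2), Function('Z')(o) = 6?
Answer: 125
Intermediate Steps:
D = 8 (D = Mul(-4, -2) = 8)
c = 6
Function('G')(t) = Add(2, Mul(Rational(1, 3), t)) (Function('G')(t) = Mul(Rational(1, 3), Add(t, 6)) = Mul(Rational(1, 3), Add(6, t)) = Add(2, Mul(Rational(1, 3), t)))
Mul(-1, Function('r')(Function('G')(D))) = Mul(-1, -125) = 125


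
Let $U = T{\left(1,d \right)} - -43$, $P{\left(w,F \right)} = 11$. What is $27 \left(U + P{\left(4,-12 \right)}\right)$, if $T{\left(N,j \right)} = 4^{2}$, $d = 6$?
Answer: $1890$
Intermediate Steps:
$T{\left(N,j \right)} = 16$
$U = 59$ ($U = 16 - -43 = 16 + 43 = 59$)
$27 \left(U + P{\left(4,-12 \right)}\right) = 27 \left(59 + 11\right) = 27 \cdot 70 = 1890$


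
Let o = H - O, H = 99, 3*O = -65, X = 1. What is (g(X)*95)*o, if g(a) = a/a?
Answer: 34390/3 ≈ 11463.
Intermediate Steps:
O = -65/3 (O = (⅓)*(-65) = -65/3 ≈ -21.667)
o = 362/3 (o = 99 - 1*(-65/3) = 99 + 65/3 = 362/3 ≈ 120.67)
g(a) = 1
(g(X)*95)*o = (1*95)*(362/3) = 95*(362/3) = 34390/3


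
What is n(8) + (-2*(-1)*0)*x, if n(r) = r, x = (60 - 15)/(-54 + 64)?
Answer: 8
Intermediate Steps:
x = 9/2 (x = 45/10 = 45*(⅒) = 9/2 ≈ 4.5000)
n(8) + (-2*(-1)*0)*x = 8 + (-2*(-1)*0)*(9/2) = 8 + (2*0)*(9/2) = 8 + 0*(9/2) = 8 + 0 = 8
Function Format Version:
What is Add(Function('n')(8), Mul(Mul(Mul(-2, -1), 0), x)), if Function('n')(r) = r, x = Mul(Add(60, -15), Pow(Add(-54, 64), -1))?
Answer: 8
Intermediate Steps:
x = Rational(9, 2) (x = Mul(45, Pow(10, -1)) = Mul(45, Rational(1, 10)) = Rational(9, 2) ≈ 4.5000)
Add(Function('n')(8), Mul(Mul(Mul(-2, -1), 0), x)) = Add(8, Mul(Mul(Mul(-2, -1), 0), Rational(9, 2))) = Add(8, Mul(Mul(2, 0), Rational(9, 2))) = Add(8, Mul(0, Rational(9, 2))) = Add(8, 0) = 8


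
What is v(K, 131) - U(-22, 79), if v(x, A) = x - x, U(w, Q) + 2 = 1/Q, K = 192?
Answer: 157/79 ≈ 1.9873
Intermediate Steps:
U(w, Q) = -2 + 1/Q
v(x, A) = 0
v(K, 131) - U(-22, 79) = 0 - (-2 + 1/79) = 0 - 1*(-157/79) = 0 + 157/79 = 157/79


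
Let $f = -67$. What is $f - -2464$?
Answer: $2397$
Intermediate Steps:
$f - -2464 = -67 - -2464 = -67 + 2464 = 2397$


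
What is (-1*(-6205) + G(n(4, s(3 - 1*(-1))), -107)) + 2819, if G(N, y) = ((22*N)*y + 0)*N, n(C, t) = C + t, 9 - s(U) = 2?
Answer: -275810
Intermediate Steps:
s(U) = 7 (s(U) = 9 - 1*2 = 9 - 2 = 7)
G(N, y) = 22*y*N² (G(N, y) = (22*N*y + 0)*N = (22*N*y)*N = 22*y*N²)
(-1*(-6205) + G(n(4, s(3 - 1*(-1))), -107)) + 2819 = (-1*(-6205) + 22*(-107)*(4 + 7)²) + 2819 = (6205 + 22*(-107)*11²) + 2819 = (6205 + 22*(-107)*121) + 2819 = (6205 - 284834) + 2819 = -278629 + 2819 = -275810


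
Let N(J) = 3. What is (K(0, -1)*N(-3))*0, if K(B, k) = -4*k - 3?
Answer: 0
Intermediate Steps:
K(B, k) = -3 - 4*k
(K(0, -1)*N(-3))*0 = ((-3 - 4*(-1))*3)*0 = ((-3 + 4)*3)*0 = (1*3)*0 = 3*0 = 0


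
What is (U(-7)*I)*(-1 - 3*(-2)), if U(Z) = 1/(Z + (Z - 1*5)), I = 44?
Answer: -220/19 ≈ -11.579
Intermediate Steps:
U(Z) = 1/(-5 + 2*Z) (U(Z) = 1/(Z + (Z - 5)) = 1/(Z + (-5 + Z)) = 1/(-5 + 2*Z))
(U(-7)*I)*(-1 - 3*(-2)) = (44/(-5 + 2*(-7)))*(-1 - 3*(-2)) = (44/(-5 - 14))*(-1 + 6) = (44/(-19))*5 = -1/19*44*5 = -44/19*5 = -220/19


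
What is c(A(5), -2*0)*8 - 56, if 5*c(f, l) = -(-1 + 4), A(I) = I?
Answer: -304/5 ≈ -60.800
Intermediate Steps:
c(f, l) = -⅗ (c(f, l) = (-(-1 + 4))/5 = (-1*3)/5 = (⅕)*(-3) = -⅗)
c(A(5), -2*0)*8 - 56 = -⅗*8 - 56 = -24/5 - 56 = -304/5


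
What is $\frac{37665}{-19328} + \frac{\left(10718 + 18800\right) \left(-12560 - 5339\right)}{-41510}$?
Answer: $\frac{729303134539}{57307520} \approx 12726.0$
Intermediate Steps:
$\frac{37665}{-19328} + \frac{\left(10718 + 18800\right) \left(-12560 - 5339\right)}{-41510} = 37665 \left(- \frac{1}{19328}\right) + 29518 \left(-17899\right) \left(- \frac{1}{41510}\right) = - \frac{37665}{19328} - - \frac{37738763}{2965} = - \frac{37665}{19328} + \frac{37738763}{2965} = \frac{729303134539}{57307520}$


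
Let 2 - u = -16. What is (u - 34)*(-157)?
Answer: 2512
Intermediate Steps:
u = 18 (u = 2 - 1*(-16) = 2 + 16 = 18)
(u - 34)*(-157) = (18 - 34)*(-157) = -16*(-157) = 2512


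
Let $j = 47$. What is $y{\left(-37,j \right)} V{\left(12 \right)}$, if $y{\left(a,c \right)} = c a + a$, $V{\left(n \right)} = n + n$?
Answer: $-42624$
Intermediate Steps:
$V{\left(n \right)} = 2 n$
$y{\left(a,c \right)} = a + a c$ ($y{\left(a,c \right)} = a c + a = a + a c$)
$y{\left(-37,j \right)} V{\left(12 \right)} = - 37 \left(1 + 47\right) 2 \cdot 12 = \left(-37\right) 48 \cdot 24 = \left(-1776\right) 24 = -42624$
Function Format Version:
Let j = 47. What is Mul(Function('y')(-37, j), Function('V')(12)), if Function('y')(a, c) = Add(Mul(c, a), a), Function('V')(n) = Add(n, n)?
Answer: -42624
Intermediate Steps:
Function('V')(n) = Mul(2, n)
Function('y')(a, c) = Add(a, Mul(a, c)) (Function('y')(a, c) = Add(Mul(a, c), a) = Add(a, Mul(a, c)))
Mul(Function('y')(-37, j), Function('V')(12)) = Mul(Mul(-37, Add(1, 47)), Mul(2, 12)) = Mul(Mul(-37, 48), 24) = Mul(-1776, 24) = -42624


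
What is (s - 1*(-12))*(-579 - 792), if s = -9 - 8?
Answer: 6855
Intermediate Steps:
s = -17
(s - 1*(-12))*(-579 - 792) = (-17 - 1*(-12))*(-579 - 792) = (-17 + 12)*(-1371) = -5*(-1371) = 6855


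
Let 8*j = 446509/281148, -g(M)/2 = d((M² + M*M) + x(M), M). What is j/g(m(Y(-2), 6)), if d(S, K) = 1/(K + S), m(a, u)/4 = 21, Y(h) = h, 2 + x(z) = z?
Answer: -455375393/321312 ≈ -1417.2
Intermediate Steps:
x(z) = -2 + z
m(a, u) = 84 (m(a, u) = 4*21 = 84)
g(M) = -2/(-2 + 2*M + 2*M²) (g(M) = -2/(M + ((M² + M*M) + (-2 + M))) = -2/(M + ((M² + M²) + (-2 + M))) = -2/(M + (2*M² + (-2 + M))) = -2/(M + (-2 + M + 2*M²)) = -2/(-2 + 2*M + 2*M²))
j = 63787/321312 (j = (446509/281148)/8 = (446509*(1/281148))/8 = (⅛)*(63787/40164) = 63787/321312 ≈ 0.19852)
j/g(m(Y(-2), 6)) = 63787/(321312*((-1/(-1 + 84 + 84²)))) = 63787/(321312*((-1/(-1 + 84 + 7056)))) = 63787/(321312*((-1/7139))) = 63787/(321312*((-1*1/7139))) = 63787/(321312*(-1/7139)) = (63787/321312)*(-7139) = -455375393/321312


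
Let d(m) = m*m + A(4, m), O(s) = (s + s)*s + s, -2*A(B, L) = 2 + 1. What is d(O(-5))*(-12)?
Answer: -24282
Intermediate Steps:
A(B, L) = -3/2 (A(B, L) = -(2 + 1)/2 = -½*3 = -3/2)
O(s) = s + 2*s² (O(s) = (2*s)*s + s = 2*s² + s = s + 2*s²)
d(m) = -3/2 + m² (d(m) = m*m - 3/2 = m² - 3/2 = -3/2 + m²)
d(O(-5))*(-12) = (-3/2 + (-5*(1 + 2*(-5)))²)*(-12) = (-3/2 + (-5*(1 - 10))²)*(-12) = (-3/2 + (-5*(-9))²)*(-12) = (-3/2 + 45²)*(-12) = (-3/2 + 2025)*(-12) = (4047/2)*(-12) = -24282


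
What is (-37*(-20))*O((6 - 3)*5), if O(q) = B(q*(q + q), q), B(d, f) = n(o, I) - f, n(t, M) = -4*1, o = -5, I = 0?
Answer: -14060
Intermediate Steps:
n(t, M) = -4
B(d, f) = -4 - f
O(q) = -4 - q
(-37*(-20))*O((6 - 3)*5) = (-37*(-20))*(-4 - (6 - 3)*5) = 740*(-4 - 3*5) = 740*(-4 - 1*15) = 740*(-4 - 15) = 740*(-19) = -14060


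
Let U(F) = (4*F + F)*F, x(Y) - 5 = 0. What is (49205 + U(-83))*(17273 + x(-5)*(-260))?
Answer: 1336141450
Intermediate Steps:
x(Y) = 5 (x(Y) = 5 + 0 = 5)
U(F) = 5*F² (U(F) = (5*F)*F = 5*F²)
(49205 + U(-83))*(17273 + x(-5)*(-260)) = (49205 + 5*(-83)²)*(17273 + 5*(-260)) = (49205 + 5*6889)*(17273 - 1300) = (49205 + 34445)*15973 = 83650*15973 = 1336141450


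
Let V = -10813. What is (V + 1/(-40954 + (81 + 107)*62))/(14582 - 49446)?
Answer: 316799275/1021445472 ≈ 0.31015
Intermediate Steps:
(V + 1/(-40954 + (81 + 107)*62))/(14582 - 49446) = (-10813 + 1/(-40954 + (81 + 107)*62))/(14582 - 49446) = (-10813 + 1/(-40954 + 188*62))/(-34864) = (-10813 + 1/(-40954 + 11656))*(-1/34864) = (-10813 + 1/(-29298))*(-1/34864) = (-10813 - 1/29298)*(-1/34864) = -316799275/29298*(-1/34864) = 316799275/1021445472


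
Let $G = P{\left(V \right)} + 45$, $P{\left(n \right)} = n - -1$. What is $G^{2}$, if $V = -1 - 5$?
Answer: $1600$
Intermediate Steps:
$V = -6$ ($V = -1 - 5 = -6$)
$P{\left(n \right)} = 1 + n$ ($P{\left(n \right)} = n + 1 = 1 + n$)
$G = 40$ ($G = \left(1 - 6\right) + 45 = -5 + 45 = 40$)
$G^{2} = 40^{2} = 1600$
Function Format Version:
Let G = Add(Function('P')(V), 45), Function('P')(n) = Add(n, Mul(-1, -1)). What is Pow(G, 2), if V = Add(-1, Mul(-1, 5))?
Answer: 1600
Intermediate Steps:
V = -6 (V = Add(-1, -5) = -6)
Function('P')(n) = Add(1, n) (Function('P')(n) = Add(n, 1) = Add(1, n))
G = 40 (G = Add(Add(1, -6), 45) = Add(-5, 45) = 40)
Pow(G, 2) = Pow(40, 2) = 1600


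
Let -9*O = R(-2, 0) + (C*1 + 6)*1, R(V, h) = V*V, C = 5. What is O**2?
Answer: 25/9 ≈ 2.7778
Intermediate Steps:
R(V, h) = V**2
O = -5/3 (O = -((-2)**2 + (5*1 + 6)*1)/9 = -(4 + (5 + 6)*1)/9 = -(4 + 11*1)/9 = -(4 + 11)/9 = -1/9*15 = -5/3 ≈ -1.6667)
O**2 = (-5/3)**2 = 25/9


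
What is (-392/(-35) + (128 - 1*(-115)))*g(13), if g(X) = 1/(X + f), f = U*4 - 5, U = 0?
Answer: 1271/40 ≈ 31.775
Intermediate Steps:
f = -5 (f = 0*4 - 5 = 0 - 5 = -5)
g(X) = 1/(-5 + X) (g(X) = 1/(X - 5) = 1/(-5 + X))
(-392/(-35) + (128 - 1*(-115)))*g(13) = (-392/(-35) + (128 - 1*(-115)))/(-5 + 13) = (-392*(-1/35) + (128 + 115))/8 = (56/5 + 243)*(1/8) = (1271/5)*(1/8) = 1271/40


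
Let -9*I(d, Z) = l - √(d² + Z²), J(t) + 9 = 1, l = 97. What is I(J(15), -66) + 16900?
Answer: 152003/9 + 2*√1105/9 ≈ 16897.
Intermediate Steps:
J(t) = -8 (J(t) = -9 + 1 = -8)
I(d, Z) = -97/9 + √(Z² + d²)/9 (I(d, Z) = -(97 - √(d² + Z²))/9 = -(97 - √(Z² + d²))/9 = -97/9 + √(Z² + d²)/9)
I(J(15), -66) + 16900 = (-97/9 + √((-66)² + (-8)²)/9) + 16900 = (-97/9 + √(4356 + 64)/9) + 16900 = (-97/9 + √4420/9) + 16900 = (-97/9 + (2*√1105)/9) + 16900 = (-97/9 + 2*√1105/9) + 16900 = 152003/9 + 2*√1105/9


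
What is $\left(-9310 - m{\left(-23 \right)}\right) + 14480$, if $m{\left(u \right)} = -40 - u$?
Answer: $5187$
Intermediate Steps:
$\left(-9310 - m{\left(-23 \right)}\right) + 14480 = \left(-9310 - \left(-40 - -23\right)\right) + 14480 = \left(-9310 - \left(-40 + 23\right)\right) + 14480 = \left(-9310 - -17\right) + 14480 = \left(-9310 + 17\right) + 14480 = -9293 + 14480 = 5187$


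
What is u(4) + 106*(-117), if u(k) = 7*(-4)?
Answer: -12430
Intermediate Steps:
u(k) = -28
u(4) + 106*(-117) = -28 + 106*(-117) = -28 - 12402 = -12430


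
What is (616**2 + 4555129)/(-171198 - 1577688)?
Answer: -4934585/1748886 ≈ -2.8216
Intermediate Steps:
(616**2 + 4555129)/(-171198 - 1577688) = (379456 + 4555129)/(-1748886) = 4934585*(-1/1748886) = -4934585/1748886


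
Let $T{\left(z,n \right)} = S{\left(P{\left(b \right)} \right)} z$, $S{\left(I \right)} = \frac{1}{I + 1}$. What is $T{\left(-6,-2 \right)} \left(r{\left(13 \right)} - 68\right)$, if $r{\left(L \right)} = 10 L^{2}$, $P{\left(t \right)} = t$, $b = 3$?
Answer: $-2433$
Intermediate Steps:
$S{\left(I \right)} = \frac{1}{1 + I}$
$T{\left(z,n \right)} = \frac{z}{4}$ ($T{\left(z,n \right)} = \frac{z}{1 + 3} = \frac{z}{4}$)
$T{\left(-6,-2 \right)} \left(r{\left(13 \right)} - 68\right) = \frac{1}{4} \left(-6\right) \left(10 \cdot 13^{2} - 68\right) = - \frac{3 \left(10 \cdot 169 - 68\right)}{2} = - \frac{3 \left(1690 - 68\right)}{2} = \left(- \frac{3}{2}\right) 1622 = -2433$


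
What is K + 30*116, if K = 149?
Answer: 3629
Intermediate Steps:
K + 30*116 = 149 + 30*116 = 149 + 3480 = 3629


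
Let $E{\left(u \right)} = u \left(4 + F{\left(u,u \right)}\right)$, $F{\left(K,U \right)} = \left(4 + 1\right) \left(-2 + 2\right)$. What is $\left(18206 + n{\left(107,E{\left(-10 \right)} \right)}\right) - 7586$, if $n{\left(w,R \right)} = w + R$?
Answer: $10687$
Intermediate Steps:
$F{\left(K,U \right)} = 0$ ($F{\left(K,U \right)} = 5 \cdot 0 = 0$)
$E{\left(u \right)} = 4 u$ ($E{\left(u \right)} = u \left(4 + 0\right) = u 4 = 4 u$)
$n{\left(w,R \right)} = R + w$
$\left(18206 + n{\left(107,E{\left(-10 \right)} \right)}\right) - 7586 = \left(18206 + \left(4 \left(-10\right) + 107\right)\right) - 7586 = \left(18206 + \left(-40 + 107\right)\right) - 7586 = \left(18206 + 67\right) - 7586 = 18273 - 7586 = 10687$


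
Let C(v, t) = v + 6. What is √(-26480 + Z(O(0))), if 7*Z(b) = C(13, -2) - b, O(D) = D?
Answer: I*√1297387/7 ≈ 162.72*I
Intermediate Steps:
C(v, t) = 6 + v
Z(b) = 19/7 - b/7 (Z(b) = ((6 + 13) - b)/7 = (19 - b)/7 = 19/7 - b/7)
√(-26480 + Z(O(0))) = √(-26480 + (19/7 - ⅐*0)) = √(-26480 + (19/7 + 0)) = √(-26480 + 19/7) = √(-185341/7) = I*√1297387/7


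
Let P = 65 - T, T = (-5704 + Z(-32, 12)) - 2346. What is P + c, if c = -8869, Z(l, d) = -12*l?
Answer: -1138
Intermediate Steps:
T = -7666 (T = (-5704 - 12*(-32)) - 2346 = (-5704 + 384) - 2346 = -5320 - 2346 = -7666)
P = 7731 (P = 65 - 1*(-7666) = 65 + 7666 = 7731)
P + c = 7731 - 8869 = -1138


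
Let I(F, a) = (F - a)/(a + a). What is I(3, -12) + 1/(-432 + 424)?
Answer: -¾ ≈ -0.75000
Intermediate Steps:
I(F, a) = (F - a)/(2*a) (I(F, a) = (F - a)/((2*a)) = (F - a)*(1/(2*a)) = (F - a)/(2*a))
I(3, -12) + 1/(-432 + 424) = (½)*(3 - 1*(-12))/(-12) + 1/(-432 + 424) = (½)*(-1/12)*(3 + 12) + 1/(-8) = (½)*(-1/12)*15 - ⅛ = -5/8 - ⅛ = -¾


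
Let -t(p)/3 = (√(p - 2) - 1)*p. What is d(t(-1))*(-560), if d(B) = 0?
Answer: 0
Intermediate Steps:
t(p) = -3*p*(-1 + √(-2 + p)) (t(p) = -3*(√(p - 2) - 1)*p = -3*(√(-2 + p) - 1)*p = -3*(-1 + √(-2 + p))*p = -3*p*(-1 + √(-2 + p)))
d(t(-1))*(-560) = 0*(-560) = 0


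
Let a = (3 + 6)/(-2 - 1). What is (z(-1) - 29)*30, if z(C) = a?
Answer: -960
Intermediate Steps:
a = -3 (a = 9/(-3) = 9*(-⅓) = -3)
z(C) = -3
(z(-1) - 29)*30 = (-3 - 29)*30 = -32*30 = -960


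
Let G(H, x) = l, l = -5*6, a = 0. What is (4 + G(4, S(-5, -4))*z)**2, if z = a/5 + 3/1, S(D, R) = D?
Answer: 7396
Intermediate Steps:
l = -30
G(H, x) = -30
z = 3 (z = 0/5 + 3/1 = 0*(1/5) + 3*1 = 0 + 3 = 3)
(4 + G(4, S(-5, -4))*z)**2 = (4 - 30*3)**2 = (4 - 90)**2 = (-86)**2 = 7396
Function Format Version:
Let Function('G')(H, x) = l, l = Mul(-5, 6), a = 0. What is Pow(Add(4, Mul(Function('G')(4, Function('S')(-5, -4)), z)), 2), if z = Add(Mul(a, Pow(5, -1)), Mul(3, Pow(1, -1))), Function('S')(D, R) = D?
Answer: 7396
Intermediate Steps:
l = -30
Function('G')(H, x) = -30
z = 3 (z = Add(Mul(0, Pow(5, -1)), Mul(3, Pow(1, -1))) = Add(Mul(0, Rational(1, 5)), Mul(3, 1)) = Add(0, 3) = 3)
Pow(Add(4, Mul(Function('G')(4, Function('S')(-5, -4)), z)), 2) = Pow(Add(4, Mul(-30, 3)), 2) = Pow(Add(4, -90), 2) = Pow(-86, 2) = 7396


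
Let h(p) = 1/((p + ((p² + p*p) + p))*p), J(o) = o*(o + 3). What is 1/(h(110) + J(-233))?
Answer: 2686200/143953458001 ≈ 1.8660e-5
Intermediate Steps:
J(o) = o*(3 + o)
h(p) = 1/(p*(2*p + 2*p²)) (h(p) = 1/((p + ((p² + p²) + p))*p) = 1/((p + (2*p² + p))*p) = 1/((p + (p + 2*p²))*p) = 1/((2*p + 2*p²)*p) = 1/(p*(2*p + 2*p²)))
1/(h(110) + J(-233)) = 1/((½)/(110²*(1 + 110)) - 233*(3 - 233)) = 1/((½)*(1/12100)/111 - 233*(-230)) = 1/((½)*(1/12100)*(1/111) + 53590) = 1/(1/2686200 + 53590) = 1/(143953458001/2686200) = 2686200/143953458001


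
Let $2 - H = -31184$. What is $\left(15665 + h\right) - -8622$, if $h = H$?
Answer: $55473$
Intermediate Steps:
$H = 31186$ ($H = 2 - -31184 = 2 + 31184 = 31186$)
$h = 31186$
$\left(15665 + h\right) - -8622 = \left(15665 + 31186\right) - -8622 = 46851 + \left(-470 + 9092\right) = 46851 + 8622 = 55473$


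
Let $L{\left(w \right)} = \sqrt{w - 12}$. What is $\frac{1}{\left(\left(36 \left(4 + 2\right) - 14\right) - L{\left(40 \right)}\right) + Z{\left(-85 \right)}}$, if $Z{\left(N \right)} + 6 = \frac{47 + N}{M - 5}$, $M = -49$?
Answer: $\frac{143397}{28186309} + \frac{1458 \sqrt{7}}{28186309} \approx 0.0052243$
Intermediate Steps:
$L{\left(w \right)} = \sqrt{-12 + w}$
$Z{\left(N \right)} = - \frac{371}{54} - \frac{N}{54}$ ($Z{\left(N \right)} = -6 + \frac{47 + N}{-49 - 5} = -6 + \frac{47 + N}{-54} = -6 + \left(47 + N\right) \left(- \frac{1}{54}\right) = -6 - \left(\frac{47}{54} + \frac{N}{54}\right) = - \frac{371}{54} - \frac{N}{54}$)
$\frac{1}{\left(\left(36 \left(4 + 2\right) - 14\right) - L{\left(40 \right)}\right) + Z{\left(-85 \right)}} = \frac{1}{\left(\left(36 \left(4 + 2\right) - 14\right) - \sqrt{-12 + 40}\right) - \frac{143}{27}} = \frac{1}{\left(\left(36 \cdot 6 - 14\right) - \sqrt{28}\right) + \left(- \frac{371}{54} + \frac{85}{54}\right)} = \frac{1}{\left(\left(216 - 14\right) - 2 \sqrt{7}\right) - \frac{143}{27}} = \frac{1}{\left(202 - 2 \sqrt{7}\right) - \frac{143}{27}} = \frac{1}{\frac{5311}{27} - 2 \sqrt{7}}$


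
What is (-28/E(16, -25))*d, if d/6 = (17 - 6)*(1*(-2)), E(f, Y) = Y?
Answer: -3696/25 ≈ -147.84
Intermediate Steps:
d = -132 (d = 6*((17 - 6)*(1*(-2))) = 6*(11*(-2)) = 6*(-22) = -132)
(-28/E(16, -25))*d = -28/(-25)*(-132) = -28*(-1/25)*(-132) = (28/25)*(-132) = -3696/25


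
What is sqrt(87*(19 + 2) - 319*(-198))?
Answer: 3*sqrt(7221) ≈ 254.93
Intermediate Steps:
sqrt(87*(19 + 2) - 319*(-198)) = sqrt(87*21 + 63162) = sqrt(1827 + 63162) = sqrt(64989) = 3*sqrt(7221)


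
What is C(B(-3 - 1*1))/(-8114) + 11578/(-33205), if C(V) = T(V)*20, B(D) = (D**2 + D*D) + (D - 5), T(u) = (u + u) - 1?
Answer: -61914196/134712685 ≈ -0.45960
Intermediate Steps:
T(u) = -1 + 2*u (T(u) = 2*u - 1 = -1 + 2*u)
B(D) = -5 + D + 2*D**2 (B(D) = (D**2 + D**2) + (-5 + D) = 2*D**2 + (-5 + D) = -5 + D + 2*D**2)
C(V) = -20 + 40*V (C(V) = (-1 + 2*V)*20 = -20 + 40*V)
C(B(-3 - 1*1))/(-8114) + 11578/(-33205) = (-20 + 40*(-5 + (-3 - 1*1) + 2*(-3 - 1*1)**2))/(-8114) + 11578/(-33205) = (-20 + 40*(-5 + (-3 - 1) + 2*(-3 - 1)**2))*(-1/8114) + 11578*(-1/33205) = (-20 + 40*(-5 - 4 + 2*(-4)**2))*(-1/8114) - 11578/33205 = (-20 + 40*(-5 - 4 + 2*16))*(-1/8114) - 11578/33205 = (-20 + 40*(-5 - 4 + 32))*(-1/8114) - 11578/33205 = (-20 + 40*23)*(-1/8114) - 11578/33205 = (-20 + 920)*(-1/8114) - 11578/33205 = 900*(-1/8114) - 11578/33205 = -450/4057 - 11578/33205 = -61914196/134712685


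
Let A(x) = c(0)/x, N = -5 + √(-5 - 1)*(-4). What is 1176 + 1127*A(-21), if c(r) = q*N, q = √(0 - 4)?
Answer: 1176 - 1288*√6/3 + 1610*I/3 ≈ 124.35 + 536.67*I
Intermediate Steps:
q = 2*I (q = √(-4) = 2*I ≈ 2.0*I)
N = -5 - 4*I*√6 (N = -5 + √(-6)*(-4) = -5 + (I*√6)*(-4) = -5 - 4*I*√6 ≈ -5.0 - 9.798*I)
c(r) = 2*I*(-5 - 4*I*√6) (c(r) = (2*I)*(-5 - 4*I*√6) = 2*I*(-5 - 4*I*√6))
A(x) = (-10*I + 8*√6)/x
1176 + 1127*A(-21) = 1176 + 1127*(2*(-5*I + 4*√6)/(-21)) = 1176 + 1127*(2*(-1/21)*(-5*I + 4*√6)) = 1176 + 1127*(-8*√6/21 + 10*I/21) = 1176 + (-1288*√6/3 + 1610*I/3) = 1176 - 1288*√6/3 + 1610*I/3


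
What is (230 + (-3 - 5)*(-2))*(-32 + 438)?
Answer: 99876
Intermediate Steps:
(230 + (-3 - 5)*(-2))*(-32 + 438) = (230 - 8*(-2))*406 = (230 + 16)*406 = 246*406 = 99876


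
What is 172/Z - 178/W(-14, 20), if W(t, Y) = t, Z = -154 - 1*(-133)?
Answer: 95/21 ≈ 4.5238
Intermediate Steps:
Z = -21 (Z = -154 + 133 = -21)
172/Z - 178/W(-14, 20) = 172/(-21) - 178/(-14) = 172*(-1/21) - 178*(-1/14) = -172/21 + 89/7 = 95/21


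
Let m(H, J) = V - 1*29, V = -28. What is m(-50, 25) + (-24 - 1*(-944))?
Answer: 863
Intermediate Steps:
m(H, J) = -57 (m(H, J) = -28 - 1*29 = -28 - 29 = -57)
m(-50, 25) + (-24 - 1*(-944)) = -57 + (-24 - 1*(-944)) = -57 + (-24 + 944) = -57 + 920 = 863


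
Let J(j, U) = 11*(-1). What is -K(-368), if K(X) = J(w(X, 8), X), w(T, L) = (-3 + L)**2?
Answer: 11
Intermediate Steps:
J(j, U) = -11
K(X) = -11
-K(-368) = -1*(-11) = 11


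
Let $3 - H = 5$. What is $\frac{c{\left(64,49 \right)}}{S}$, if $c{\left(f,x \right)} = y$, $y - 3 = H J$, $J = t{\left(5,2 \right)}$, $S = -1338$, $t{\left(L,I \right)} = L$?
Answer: $\frac{7}{1338} \approx 0.0052317$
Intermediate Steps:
$H = -2$ ($H = 3 - 5 = -2$)
$J = 5$
$y = -7$ ($y = 3 - 10 = -7$)
$c{\left(f,x \right)} = -7$
$\frac{c{\left(64,49 \right)}}{S} = - \frac{7}{-1338} = \left(-7\right) \left(- \frac{1}{1338}\right) = \frac{7}{1338}$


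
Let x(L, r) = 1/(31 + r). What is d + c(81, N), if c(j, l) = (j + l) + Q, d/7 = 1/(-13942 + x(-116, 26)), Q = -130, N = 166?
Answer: 92978682/794693 ≈ 117.00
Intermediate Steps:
d = -399/794693 (d = 7/(-13942 + 1/(31 + 26)) = 7/(-13942 + 1/57) = 7/(-794693/57) = 7*(-57/794693) = -399/794693 ≈ -0.00050208)
c(j, l) = -130 + j + l (c(j, l) = (j + l) - 130 = -130 + j + l)
d + c(81, N) = -399/794693 + (-130 + 81 + 166) = -399/794693 + 117 = 92978682/794693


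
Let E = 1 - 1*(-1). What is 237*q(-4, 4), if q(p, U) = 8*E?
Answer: 3792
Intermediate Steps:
E = 2 (E = 1 + 1 = 2)
q(p, U) = 16 (q(p, U) = 8*2 = 16)
237*q(-4, 4) = 237*16 = 3792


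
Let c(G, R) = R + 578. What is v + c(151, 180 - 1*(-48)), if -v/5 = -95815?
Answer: 479881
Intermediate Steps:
c(G, R) = 578 + R
v = 479075 (v = -5*(-95815) = 479075)
v + c(151, 180 - 1*(-48)) = 479075 + (578 + (180 - 1*(-48))) = 479075 + (578 + (180 + 48)) = 479075 + (578 + 228) = 479075 + 806 = 479881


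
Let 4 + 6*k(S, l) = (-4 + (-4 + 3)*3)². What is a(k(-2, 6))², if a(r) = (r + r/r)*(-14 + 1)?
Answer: 48841/4 ≈ 12210.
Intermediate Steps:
k(S, l) = 15/2 (k(S, l) = -⅔ + (-4 + (-4 + 3)*3)²/6 = -⅔ + (-4 - 1*3)²/6 = -⅔ + (-4 - 3)²/6 = -⅔ + (⅙)*(-7)² = -⅔ + (⅙)*49 = -⅔ + 49/6 = 15/2)
a(r) = -13 - 13*r (a(r) = (r + 1)*(-13) = (1 + r)*(-13) = -13 - 13*r)
a(k(-2, 6))² = (-13 - 13*15/2)² = (-13 - 195/2)² = (-221/2)² = 48841/4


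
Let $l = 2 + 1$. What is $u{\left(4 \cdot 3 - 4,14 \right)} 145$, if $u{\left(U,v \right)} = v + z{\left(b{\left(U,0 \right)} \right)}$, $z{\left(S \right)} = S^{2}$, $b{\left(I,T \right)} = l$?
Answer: $3335$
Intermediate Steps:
$l = 3$
$b{\left(I,T \right)} = 3$
$u{\left(U,v \right)} = 9 + v$ ($u{\left(U,v \right)} = v + 3^{2} = v + 9 = 9 + v$)
$u{\left(4 \cdot 3 - 4,14 \right)} 145 = \left(9 + 14\right) 145 = 23 \cdot 145 = 3335$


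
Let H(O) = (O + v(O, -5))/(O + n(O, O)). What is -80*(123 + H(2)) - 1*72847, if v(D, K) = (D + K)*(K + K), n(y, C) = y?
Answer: -83327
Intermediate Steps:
v(D, K) = 2*K*(D + K) (v(D, K) = (D + K)*(2*K) = 2*K*(D + K))
H(O) = (50 - 9*O)/(2*O) (H(O) = (O + 2*(-5)*(O - 5))/(O + O) = (O + 2*(-5)*(-5 + O))/((2*O)) = (O + (50 - 10*O))*(1/(2*O)) = (50 - 9*O)*(1/(2*O)) = (50 - 9*O)/(2*O))
-80*(123 + H(2)) - 1*72847 = -80*(123 + (-9/2 + 25/2)) - 1*72847 = -80*(123 + (-9/2 + 25*(1/2))) - 72847 = -80*(123 + (-9/2 + 25/2)) - 72847 = -80*(123 + 8) - 72847 = -80*131 - 72847 = -10480 - 72847 = -83327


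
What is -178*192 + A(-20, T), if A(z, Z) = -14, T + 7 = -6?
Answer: -34190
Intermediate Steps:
T = -13 (T = -7 - 6 = -13)
-178*192 + A(-20, T) = -178*192 - 14 = -34176 - 14 = -34190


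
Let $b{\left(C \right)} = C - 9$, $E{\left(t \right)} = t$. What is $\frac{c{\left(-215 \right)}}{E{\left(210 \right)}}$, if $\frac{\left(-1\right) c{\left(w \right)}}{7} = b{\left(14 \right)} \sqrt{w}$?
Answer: $- \frac{i \sqrt{215}}{6} \approx - 2.4438 i$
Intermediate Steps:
$b{\left(C \right)} = -9 + C$ ($b{\left(C \right)} = C - 9 = -9 + C$)
$c{\left(w \right)} = - 35 \sqrt{w}$ ($c{\left(w \right)} = - 7 \left(-9 + 14\right) \sqrt{w} = - 7 \cdot 5 \sqrt{w} = - 35 \sqrt{w}$)
$\frac{c{\left(-215 \right)}}{E{\left(210 \right)}} = \frac{\left(-35\right) \sqrt{-215}}{210} = - 35 i \sqrt{215} \cdot \frac{1}{210} = - \frac{i \sqrt{215}}{6}$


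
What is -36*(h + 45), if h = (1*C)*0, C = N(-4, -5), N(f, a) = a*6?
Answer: -1620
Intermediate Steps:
N(f, a) = 6*a
C = -30 (C = 6*(-5) = -30)
h = 0 (h = (1*(-30))*0 = -30*0 = 0)
-36*(h + 45) = -36*(0 + 45) = -36*45 = -1620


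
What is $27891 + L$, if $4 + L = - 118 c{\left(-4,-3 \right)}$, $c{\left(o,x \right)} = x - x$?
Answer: $27887$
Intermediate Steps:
$c{\left(o,x \right)} = 0$
$L = -4$ ($L = -4 - 0 = -4 + 0 = -4$)
$27891 + L = 27891 - 4 = 27887$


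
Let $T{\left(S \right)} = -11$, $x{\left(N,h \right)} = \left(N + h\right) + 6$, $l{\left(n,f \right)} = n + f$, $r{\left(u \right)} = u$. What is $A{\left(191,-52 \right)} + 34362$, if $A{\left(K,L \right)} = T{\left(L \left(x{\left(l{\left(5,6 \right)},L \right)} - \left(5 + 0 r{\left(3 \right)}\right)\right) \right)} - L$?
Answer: $34403$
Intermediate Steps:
$l{\left(n,f \right)} = f + n$
$x{\left(N,h \right)} = 6 + N + h$
$A{\left(K,L \right)} = -11 - L$
$A{\left(191,-52 \right)} + 34362 = \left(-11 - -52\right) + 34362 = \left(-11 + 52\right) + 34362 = 41 + 34362 = 34403$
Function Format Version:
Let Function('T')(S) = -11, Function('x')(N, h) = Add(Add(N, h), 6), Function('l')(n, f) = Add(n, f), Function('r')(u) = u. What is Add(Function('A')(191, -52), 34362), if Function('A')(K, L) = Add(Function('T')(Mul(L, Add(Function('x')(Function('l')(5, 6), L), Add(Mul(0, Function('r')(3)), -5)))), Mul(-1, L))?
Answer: 34403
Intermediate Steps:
Function('l')(n, f) = Add(f, n)
Function('x')(N, h) = Add(6, N, h)
Function('A')(K, L) = Add(-11, Mul(-1, L))
Add(Function('A')(191, -52), 34362) = Add(Add(-11, Mul(-1, -52)), 34362) = Add(Add(-11, 52), 34362) = Add(41, 34362) = 34403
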